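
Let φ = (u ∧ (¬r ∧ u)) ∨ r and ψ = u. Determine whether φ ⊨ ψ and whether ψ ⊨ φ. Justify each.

Only the converse holds.

Forward direction. This fails. Under r = T, u = F, the left side is true but the right side is false.

Converse. Assume the antecedent. If r is true, (u ∧ (¬r ∧ u)) ∨ r reduces to true regardless of the other variables. If r is false, the antecedent forces (r = F, u = T), and (u ∧ (¬r ∧ u)) ∨ r holds there. Either way (u ∧ (¬r ∧ u)) ∨ r holds.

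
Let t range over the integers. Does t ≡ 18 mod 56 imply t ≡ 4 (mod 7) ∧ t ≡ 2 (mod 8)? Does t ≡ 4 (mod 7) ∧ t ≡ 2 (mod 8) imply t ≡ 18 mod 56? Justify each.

Equivalent; both directions hold.

(⇒) Suppose t ≡ 18 (mod 56); write t = 56j + 18. Since 7 ∣ 56, reducing mod 7 gives t ≡ 18 ≡ 4 (mod 7); since 8 ∣ 56, reducing mod 8 gives t ≡ 18 ≡ 2 (mod 8).

(⇐) Conversely, if t ≡ 4 (mod 7) and t ≡ 2 (mod 8), then by the Chinese remainder theorem t ≡ 18 (mod 56). This is exactly t ≡ 18 (mod 56).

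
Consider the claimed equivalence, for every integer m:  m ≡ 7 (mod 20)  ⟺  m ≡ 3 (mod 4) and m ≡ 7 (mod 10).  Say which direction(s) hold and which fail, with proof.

Equivalent; both directions hold.

(⇒) Suppose m ≡ 7 (mod 20); write m = 20j + 7. Since 4 ∣ 20, reducing mod 4 gives m ≡ 7 ≡ 3 (mod 4); since 10 ∣ 20, reducing mod 10 gives m ≡ 7 (mod 10).

(⇐) Conversely, if m ≡ 3 (mod 4) and m ≡ 7 (mod 10), then by the Chinese remainder theorem m ≡ 7 (mod 20). This is exactly m ≡ 7 (mod 20).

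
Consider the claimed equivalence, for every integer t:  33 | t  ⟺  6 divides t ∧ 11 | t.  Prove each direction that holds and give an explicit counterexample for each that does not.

Not equivalent: only (⇐) holds.

Forward direction. This fails: take t = 33. Certainly 33 ∣ 33, but 6 ∤ 33.

Converse. Suppose 6 ∣ t and 11 ∣ t. Any common multiple of 6 and 11 is a multiple of their lcm; here gcd(6, 11) = 1, so lcm(6, 11) = 6·11 = 66, so 66 ∣ t. Since 33 ∣ 66, it follows that 33 ∣ t.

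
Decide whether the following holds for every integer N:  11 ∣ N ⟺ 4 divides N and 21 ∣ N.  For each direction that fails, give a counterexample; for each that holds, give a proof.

(→) This fails: take N = 11. Certainly 11 ∣ 11, but 4 ∤ 11.

(←) This fails: take N = 84. Both 4 ∣ 84 and 21 ∣ 84, yet 84 is not a multiple of 11 (since 84 = 7·11 + 7), so 11 ∤ 84.

Neither direction holds.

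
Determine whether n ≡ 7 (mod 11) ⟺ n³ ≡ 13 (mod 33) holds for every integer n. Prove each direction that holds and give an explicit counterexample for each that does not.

Only the converse holds.

(→) This fails: take n = 18. Then 18 ≡ 7 (mod 11), but 18³ = 5832 ≡ 24 (mod 33), not 13.

(←) Conversely, the residues r modulo 33 with r³ ≡ 13 (mod 33) are exactly {7}, and each is ≡ 7 (mod 11).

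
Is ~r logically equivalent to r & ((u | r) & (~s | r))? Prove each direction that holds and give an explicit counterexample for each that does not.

(⇒) fails and (⇐) fails.

(⟹) This fails. Under s = F, r = F, u = F, the left side is true but the right side is false.

(⟸) This fails. Under s = F, r = T, u = F, the left side is false but the right side is true.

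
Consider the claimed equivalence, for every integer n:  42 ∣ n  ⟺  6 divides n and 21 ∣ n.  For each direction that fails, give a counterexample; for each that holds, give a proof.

(⇒) If 42 ∣ n, write n = 42q. Since 42 = 7·6, n = 6·(7q), so 6 ∣ n; and since 42 = 2·21, n = 21·(2q), so 21 ∣ n.

(⇐) Suppose 6 ∣ n and 21 ∣ n. Any common multiple of 6 and 21 is a multiple of their lcm; here lcm(6, 21) = 6·21/gcd(6, 21) = 126/3 = 42, so 42 ∣ n.

Both directions hold; the statement is true.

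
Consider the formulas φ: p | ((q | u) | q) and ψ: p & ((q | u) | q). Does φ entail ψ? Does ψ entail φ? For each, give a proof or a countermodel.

Only the reverse direction holds.

[⇒] This fails. Under p = T, q = F, u = F, the left side is true but the right side is false.

[⇐] Assume the antecedent. If p is true, p | ((q | u) | q) reduces to true regardless of the other variables. If p is false, the antecedent cannot hold. Either way p | ((q | u) | q) holds.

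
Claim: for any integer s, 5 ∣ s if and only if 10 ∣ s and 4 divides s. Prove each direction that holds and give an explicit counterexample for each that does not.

Only the reverse direction holds.

(→) This fails: take s = 5. Certainly 5 ∣ 5, but 10 ∤ 5.

(←) Suppose 10 ∣ s and 4 ∣ s. Any common multiple of 10 and 4 is a multiple of their lcm; here lcm(10, 4) = 10·4/gcd(10, 4) = 40/2 = 20, so 20 ∣ s. Since 5 ∣ 20, it follows that 5 ∣ s.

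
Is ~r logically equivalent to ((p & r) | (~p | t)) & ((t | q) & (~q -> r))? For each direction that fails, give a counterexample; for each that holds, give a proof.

(⇒) This fails. Under r = F, p = F, q = F, t = F, the left side is true but the right side is false.

(⇐) This fails. Under r = T, p = F, q = T, t = F, the left side is false but the right side is true.

(⇒) fails and (⇐) fails.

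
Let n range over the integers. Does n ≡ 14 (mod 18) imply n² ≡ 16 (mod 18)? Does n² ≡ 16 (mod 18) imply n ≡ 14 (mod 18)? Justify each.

(⟸) This fails: take n = 4. Then 4² = 16 ≡ 16 (mod 18), yet 4 ≡ 4 (mod 18), not 14.

(⟹) Suppose n ≡ 14 (mod 18). Write n = 18j + 14. Then (18j + 14)² = 324j² + 504j + 196 = 18(18j² + 28j + 10) + 16, so n² ≡ 16 (mod 18).

Not equivalent: only (⇒) holds.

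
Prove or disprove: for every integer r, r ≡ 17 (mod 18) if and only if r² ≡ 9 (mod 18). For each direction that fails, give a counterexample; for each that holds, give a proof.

(→) This fails: take r = 17. Then 17 ≡ 17 (mod 18), but 17² = 289 ≡ 1 (mod 18), not 9.

(←) This fails: take r = 3. Then 3² = 9 ≡ 9 (mod 18), yet 3 ≡ 3 (mod 18), not 17.

Neither implication holds.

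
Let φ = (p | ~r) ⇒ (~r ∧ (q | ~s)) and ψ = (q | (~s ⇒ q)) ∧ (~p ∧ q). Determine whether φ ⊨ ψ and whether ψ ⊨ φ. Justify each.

Converse. Assume the antecedent. If s is true, the antecedent forces (p = F, s = T, q = T, r = F) or (p = F, s = T, q = T, r = T), and (p | ~r) ⇒ (~r ∧ (q | ~s)) holds there. If s is false, the antecedent forces (p = F, s = F, q = T, r = F) or (p = F, s = F, q = T, r = T), and (p | ~r) ⇒ (~r ∧ (q | ~s)) holds there. Either way (p | ~r) ⇒ (~r ∧ (q | ~s)) holds.

Forward direction. This fails. Under p = F, s = F, q = F, r = F, the left side is true but the right side is false.

Not equivalent: only (⇐) holds.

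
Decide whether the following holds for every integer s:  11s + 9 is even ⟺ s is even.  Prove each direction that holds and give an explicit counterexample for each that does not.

Both directions fail.

Forward direction. This fails: s = 1 gives 11s + 9 = 20, which is even, but 1 is odd, not even.

Converse. This also fails: s = 4 is even, but 11s + 9 = 53 is odd, not even.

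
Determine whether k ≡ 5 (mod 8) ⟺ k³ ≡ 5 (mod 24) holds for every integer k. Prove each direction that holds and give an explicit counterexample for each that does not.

Only the converse holds.

Forward direction. This fails: take k = 13. Then 13 ≡ 5 (mod 8), but 13³ = 2197 ≡ 13 (mod 24), not 5.

Converse. The residues r modulo 24 with r³ ≡ 5 (mod 24) are exactly {5}, and each is ≡ 5 (mod 8).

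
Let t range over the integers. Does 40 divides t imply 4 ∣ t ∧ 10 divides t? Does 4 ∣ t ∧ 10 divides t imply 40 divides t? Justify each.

Only the forward implication holds.

(⟹) If 40 ∣ t, write t = 40q. Since 40 = 10·4, t = 4·(10q), so 4 ∣ t; and since 40 = 4·10, t = 10·(4q), so 10 ∣ t.

(⟸) This fails: take t = 20. Both 4 ∣ 20 and 10 ∣ 20, yet 20 is not a multiple of 40 (since 20 = 0·40 + 20), so 40 ∤ 20.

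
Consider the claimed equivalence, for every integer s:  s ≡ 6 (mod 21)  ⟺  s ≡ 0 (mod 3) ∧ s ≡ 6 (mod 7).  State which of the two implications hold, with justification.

(⇒) Suppose s ≡ 6 (mod 21); write s = 21j + 6. Since 3 ∣ 21, reducing mod 3 gives s ≡ 6 ≡ 0 (mod 3); since 7 ∣ 21, reducing mod 7 gives s ≡ 6 (mod 7).

(⇐) Conversely, if s ≡ 0 (mod 3) and s ≡ 6 (mod 7), then by the Chinese remainder theorem s ≡ 6 (mod 21). This is exactly s ≡ 6 (mod 21).

Both directions hold.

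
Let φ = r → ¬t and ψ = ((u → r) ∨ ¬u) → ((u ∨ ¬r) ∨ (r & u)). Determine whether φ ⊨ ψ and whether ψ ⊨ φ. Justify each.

Forward direction. This fails. Under t = F, r = T, u = F, the left side is true but the right side is false.

Converse. This fails. Under t = T, r = T, u = T, the left side is false but the right side is true.

Neither direction holds.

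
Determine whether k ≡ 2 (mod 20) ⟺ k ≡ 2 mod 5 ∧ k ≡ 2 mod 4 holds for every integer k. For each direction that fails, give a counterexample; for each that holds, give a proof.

Equivalent; both directions hold.

Forward direction. Suppose k ≡ 2 (mod 20); write k = 20j + 2. Since 5 ∣ 20, reducing mod 5 gives k ≡ 2 (mod 5); since 4 ∣ 20, reducing mod 4 gives k ≡ 2 (mod 4).

Converse. If k ≡ 2 (mod 5) and k ≡ 2 (mod 4), then by the Chinese remainder theorem k ≡ 2 (mod 20). This is exactly k ≡ 2 (mod 20).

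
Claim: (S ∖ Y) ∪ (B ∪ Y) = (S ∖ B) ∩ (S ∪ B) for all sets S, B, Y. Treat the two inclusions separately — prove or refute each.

Forward inclusion. This inclusion fails. Take S = ∅, B = {1}, Y = ∅; then 1 ∈ (S ∖ Y) ∪ (B ∪ Y) but 1 ∉ (S ∖ B) ∩ (S ∪ B).

Reverse inclusion. Let x ∈ (S ∖ B) ∩ (S ∪ B). Then either x ∈ S and x ∉ B, Y; or x ∈ S ∩ Y and x ∉ B. In each case x ∈ (S ∖ Y) ∪ (B ∪ Y), so (S ∖ B) ∩ (S ∪ B) ⊆ (S ∖ Y) ∪ (B ∪ Y).

The sets are not equal: only the reverse inclusion holds.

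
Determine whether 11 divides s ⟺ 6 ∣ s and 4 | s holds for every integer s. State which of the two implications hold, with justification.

Neither implication holds.

Forward direction. This fails: take s = 11. Certainly 11 ∣ 11, but 6 ∤ 11.

Converse. This fails: take s = 12. Both 6 ∣ 12 and 4 ∣ 12, yet 12 is not a multiple of 11 (since 12 = 1·11 + 1), so 11 ∤ 12.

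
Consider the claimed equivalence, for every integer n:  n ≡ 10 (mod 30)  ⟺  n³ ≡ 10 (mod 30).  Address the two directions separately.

[⇐] Suppose n³ ≡ 10 (mod 30). The only residue r in {0, …, 29} with r³ ≡ 10 (mod 30) is r = 10, so n ≡ 10 (mod 30).

[⇒] Suppose n ≡ 10 (mod 30). Write n = 30j + 10. Then (30j + 10)³ = 27000j³ + 27000j² + 9000j + 1000 = 30(900j³ + 900j² + 300j + 33) + 10, so n³ ≡ 10 (mod 30).

Both directions hold; the statement is true.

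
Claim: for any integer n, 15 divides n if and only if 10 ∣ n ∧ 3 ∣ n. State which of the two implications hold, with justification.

Only the converse holds.

Forward direction. This fails: take n = 15. Certainly 15 ∣ 15, but 10 ∤ 15.

Converse. Suppose 10 ∣ n and 3 ∣ n. Any common multiple of 10 and 3 is a multiple of their lcm; here gcd(10, 3) = 1, so lcm(10, 3) = 10·3 = 30, so 30 ∣ n. Since 15 ∣ 30, it follows that 15 ∣ n.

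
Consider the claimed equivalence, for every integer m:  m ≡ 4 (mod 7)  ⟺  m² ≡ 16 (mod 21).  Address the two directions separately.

(⟹) This fails: take m = 18. Then 18 ≡ 4 (mod 7), but 18² = 324 ≡ 9 (mod 21), not 16.

(⟸) This fails: take m = 10. Then 10² = 100 ≡ 16 (mod 21), yet 10 ≡ 3 (mod 7), not 4.

(⇒) fails and (⇐) fails.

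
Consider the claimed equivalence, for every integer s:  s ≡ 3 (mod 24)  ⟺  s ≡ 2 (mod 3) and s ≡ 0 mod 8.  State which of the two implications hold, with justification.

Neither direction holds.

Forward direction. This fails: s = 3 gives 3 ≡ 3 (mod 24) but 3 ≡ 0 (mod 3), so the conjunction on the right does not hold.

Converse. This fails: s = 8 satisfies both congruences on the right (8 ≡ 2 mod 3 and 8 ≡ 0 mod 8) yet 8 ≡ 8 (mod 24), not 3.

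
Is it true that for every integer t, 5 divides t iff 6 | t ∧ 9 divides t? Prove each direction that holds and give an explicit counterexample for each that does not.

Forward direction. This fails: take t = 5. Certainly 5 ∣ 5, but 6 ∤ 5.

Converse. This fails: take t = 18. Both 6 ∣ 18 and 9 ∣ 18, yet 18 is not a multiple of 5 (since 18 = 3·5 + 3), so 5 ∤ 18.

(⇒) fails and (⇐) fails.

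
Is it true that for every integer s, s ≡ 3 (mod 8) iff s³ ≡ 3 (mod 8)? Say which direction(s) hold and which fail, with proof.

(→) Suppose s ≡ 3 (mod 8). Write s = 8j + 3. Then (8j + 3)³ = 512j³ + 576j² + 216j + 27 = 8(64j³ + 72j² + 27j + 3) + 3, so s³ ≡ 3 (mod 8).

(←) For the converse, argue contrapositively. If s ≢ 3 (mod 8), then s is congruent to one of 0, 1, 2, 4, 5, 6, 7 modulo 8, and these give s³ ≡ 0, 1, 0, 0, 5, 0, 7 respectively — never 3.

Both directions hold.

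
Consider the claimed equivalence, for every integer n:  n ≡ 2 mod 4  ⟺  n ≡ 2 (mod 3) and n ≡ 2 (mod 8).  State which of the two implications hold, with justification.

(⟸) If n ≡ 2 (mod 3) and n ≡ 2 (mod 8), then by the Chinese remainder theorem n ≡ 2 (mod 24). Since 2 ≡ 2 (mod 4) and 4 ∣ 24, we get n ≡ 2 (mod 4).

(⟹) This fails: n = 6 gives 6 ≡ 2 (mod 4) but 6 ≡ 0 (mod 3), so the conjunction on the right does not hold.

The forward direction fails; the converse holds.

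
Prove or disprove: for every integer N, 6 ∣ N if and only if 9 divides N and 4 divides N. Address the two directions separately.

(→) This fails: take N = 6. Certainly 6 ∣ 6, but 9 ∤ 6.

(←) Suppose 9 ∣ N and 4 ∣ N. Any common multiple of 9 and 4 is a multiple of their lcm; here gcd(9, 4) = 1, so lcm(9, 4) = 9·4 = 36, so 36 ∣ N. Since 6 ∣ 36, it follows that 6 ∣ N.

Not equivalent: only (⇐) holds.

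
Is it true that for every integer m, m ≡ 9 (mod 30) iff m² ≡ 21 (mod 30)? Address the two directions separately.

[⇒] Suppose m ≡ 9 (mod 30). Write m = 30j + 9. Then (30j + 9)² = 900j² + 540j + 81 = 30(30j² + 18j + 2) + 21, so m² ≡ 21 (mod 30).

[⇐] This fails: take m = 21. Then 21² = 441 ≡ 21 (mod 30), yet 21 ≡ 21 (mod 30), not 9.

Only the forward implication holds.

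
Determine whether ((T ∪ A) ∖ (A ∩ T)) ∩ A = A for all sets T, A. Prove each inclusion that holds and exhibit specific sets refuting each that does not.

(⊇) This inclusion fails. Take T = {1}, A = {1}; then 1 ∈ A but 1 ∉ ((T ∪ A) ∖ (A ∩ T)) ∩ A.

(⊆) Let x ∈ ((T ∪ A) ∖ (A ∩ T)) ∩ A. Then x ∈ A and x ∉ T, from which x ∈ A.

(⊆) holds; (⊇) fails.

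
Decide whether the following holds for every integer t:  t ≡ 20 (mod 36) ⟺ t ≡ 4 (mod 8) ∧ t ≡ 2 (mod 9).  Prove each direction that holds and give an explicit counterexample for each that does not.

[⇐] If t ≡ 4 (mod 8) and t ≡ 2 (mod 9), then by the Chinese remainder theorem t ≡ 20 (mod 72). Since 20 ≡ 20 (mod 36) and 36 ∣ 72, we get t ≡ 20 (mod 36).

[⇒] This fails: t = 56 gives 56 ≡ 20 (mod 36) but 56 ≡ 0 (mod 8), so the conjunction on the right does not hold.

The forward direction fails; the converse holds.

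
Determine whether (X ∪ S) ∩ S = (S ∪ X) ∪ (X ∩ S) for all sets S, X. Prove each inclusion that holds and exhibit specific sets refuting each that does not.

(⟹) Let x ∈ (X ∪ S) ∩ S. Then either x ∈ S and x ∉ X; or x ∈ S ∩ X. In each case x ∈ (S ∪ X) ∪ (X ∩ S), so (X ∪ S) ∩ S ⊆ (S ∪ X) ∪ (X ∩ S).

(⟸) This inclusion fails. Take S = ∅, X = {1}; then 1 ∈ (S ∪ X) ∪ (X ∩ S) but 1 ∉ (X ∪ S) ∩ S.

(⊆) holds; (⊇) fails.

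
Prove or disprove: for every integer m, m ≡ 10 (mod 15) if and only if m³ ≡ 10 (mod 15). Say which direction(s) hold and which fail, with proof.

(⟹) Suppose m ≡ 10 (mod 15). Write m = 15j + 10. Then (15j + 10)³ = 3375j³ + 6750j² + 4500j + 1000 = 15(225j³ + 450j² + 300j + 66) + 10, so m³ ≡ 10 (mod 15).

(⟸) Conversely, suppose m³ ≡ 10 (mod 15). The only residue r in {0, …, 14} with r³ ≡ 10 (mod 15) is r = 10, so m ≡ 10 (mod 15).

The biconditional holds.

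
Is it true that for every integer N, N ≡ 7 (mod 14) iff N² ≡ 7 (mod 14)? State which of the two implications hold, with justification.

[⇒] Suppose N ≡ 7 (mod 14). Write N = 14j + 7. Then (14j + 7)² = 196j² + 196j + 49 = 14(14j² + 14j + 3) + 7, so N² ≡ 7 (mod 14).

[⇐] Conversely, suppose N² ≡ 7 (mod 14). The only residue r in {0, …, 13} with r² ≡ 7 (mod 14) is r = 7, so N ≡ 7 (mod 14).

Both implications hold.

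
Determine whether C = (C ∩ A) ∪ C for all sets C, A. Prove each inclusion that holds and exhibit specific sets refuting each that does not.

(⊇) Let x ∈ (C ∩ A) ∪ C. Then either x ∈ C and x ∉ A; or x ∈ C ∩ A. In each case x ∈ C, so (C ∩ A) ∪ C ⊆ C.

(⊆) Let x ∈ C. Then either x ∈ C and x ∉ A; or x ∈ C ∩ A. In each case x ∈ (C ∩ A) ∪ C, so C ⊆ (C ∩ A) ∪ C.

The two sets are equal.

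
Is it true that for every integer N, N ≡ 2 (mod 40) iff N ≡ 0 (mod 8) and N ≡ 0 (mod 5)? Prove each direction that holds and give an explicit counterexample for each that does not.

Neither direction holds.

(→) This fails: N = 2 gives 2 ≡ 2 (mod 40) but 2 ≡ 2 (mod 8), so the conjunction on the right does not hold.

(←) This fails: N = 0 satisfies both congruences on the right (0 ≡ 0 mod 8 and 0 ≡ 0 mod 5) yet 0 ≡ 0 (mod 40), not 2.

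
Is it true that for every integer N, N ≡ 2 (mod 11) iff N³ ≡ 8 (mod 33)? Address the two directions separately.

Not equivalent: only (⇐) holds.

Forward direction. This fails: take N = 13. Then 13 ≡ 2 (mod 11), but 13³ = 2197 ≡ 19 (mod 33), not 8.

Converse. The residues r modulo 33 with r³ ≡ 8 (mod 33) are exactly {2}, and each is ≡ 2 (mod 11).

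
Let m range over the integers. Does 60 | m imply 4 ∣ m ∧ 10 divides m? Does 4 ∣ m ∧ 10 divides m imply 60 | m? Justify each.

Only the forward implication holds.

(→) If 60 ∣ m, write m = 60q. Since 60 = 15·4, m = 4·(15q), so 4 ∣ m; and since 60 = 6·10, m = 10·(6q), so 10 ∣ m.

(←) This fails: take m = 20. Both 4 ∣ 20 and 10 ∣ 20, yet 20 is not a multiple of 60 (since 20 = 0·60 + 20), so 60 ∤ 20.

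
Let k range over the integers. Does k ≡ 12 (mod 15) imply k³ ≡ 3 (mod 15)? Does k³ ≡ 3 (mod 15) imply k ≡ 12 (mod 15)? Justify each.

(⇐) Suppose k³ ≡ 3 (mod 15). The only residue r in {0, …, 14} with r³ ≡ 3 (mod 15) is r = 12, so k ≡ 12 (mod 15).

(⇒) Suppose k ≡ 12 (mod 15). Write k = 15j + 12. Then (15j + 12)³ = 3375j³ + 8100j² + 6480j + 1728 = 15(225j³ + 540j² + 432j + 115) + 3, so k³ ≡ 3 (mod 15).

Both directions hold; the statement is true.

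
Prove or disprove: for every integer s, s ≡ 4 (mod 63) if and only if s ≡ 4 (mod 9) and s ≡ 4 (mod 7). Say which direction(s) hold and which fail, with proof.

(→) Suppose s ≡ 4 (mod 63); write s = 63j + 4. Since 9 ∣ 63, reducing mod 9 gives s ≡ 4 (mod 9); since 7 ∣ 63, reducing mod 7 gives s ≡ 4 (mod 7).

(←) Conversely, if s ≡ 4 (mod 9) and s ≡ 4 (mod 7), then by the Chinese remainder theorem s ≡ 4 (mod 63). This is exactly s ≡ 4 (mod 63).

The biconditional holds.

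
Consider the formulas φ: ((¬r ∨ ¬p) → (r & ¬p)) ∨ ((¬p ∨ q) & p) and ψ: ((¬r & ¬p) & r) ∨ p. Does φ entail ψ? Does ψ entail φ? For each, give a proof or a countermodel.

(⟹) This fails. Under p = F, q = F, r = T, the left side is true but the right side is false.

(⟸) This fails. Under p = T, q = F, r = F, the left side is false but the right side is true.

Neither implication holds.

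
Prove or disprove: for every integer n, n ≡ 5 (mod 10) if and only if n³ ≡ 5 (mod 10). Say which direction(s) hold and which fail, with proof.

Both directions hold.

(→) Suppose n ≡ 5 (mod 10). Write n = 10j + 5. Then (10j + 5)³ = 1000j³ + 1500j² + 750j + 125 = 10(100j³ + 150j² + 75j + 12) + 5, so n³ ≡ 5 (mod 10).

(←) Conversely, suppose n³ ≡ 5 (mod 10). The only residue r in {0, …, 9} with r³ ≡ 5 (mod 10) is r = 5, so n ≡ 5 (mod 10).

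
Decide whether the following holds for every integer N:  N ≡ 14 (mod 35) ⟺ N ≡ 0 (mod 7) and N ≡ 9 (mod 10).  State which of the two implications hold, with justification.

[⇒] This fails: N = 14 gives 14 ≡ 14 (mod 35) but 14 ≡ 4 (mod 10), so the conjunction on the right does not hold.

[⇐] Conversely, if N ≡ 0 (mod 7) and N ≡ 9 (mod 10), then by the Chinese remainder theorem N ≡ 49 (mod 70). Since 49 ≡ 14 (mod 35) and 35 ∣ 70, we get N ≡ 14 (mod 35).

Not equivalent: only (⇐) holds.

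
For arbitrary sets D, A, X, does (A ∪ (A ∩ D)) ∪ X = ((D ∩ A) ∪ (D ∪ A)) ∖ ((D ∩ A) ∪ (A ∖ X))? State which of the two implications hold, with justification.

(⊆) fails and (⊇) fails.

(⊆) This inclusion fails. Take D = ∅, A = {1}, X = ∅; then 1 ∈ (A ∪ (A ∩ D)) ∪ X but 1 ∉ ((D ∩ A) ∪ (D ∪ A)) ∖ ((D ∩ A) ∪ (A ∖ X)).

(⊇) This inclusion fails. Take D = {1}, A = ∅, X = ∅; then 1 ∈ ((D ∩ A) ∪ (D ∪ A)) ∖ ((D ∩ A) ∪ (A ∖ X)) but 1 ∉ (A ∪ (A ∩ D)) ∪ X.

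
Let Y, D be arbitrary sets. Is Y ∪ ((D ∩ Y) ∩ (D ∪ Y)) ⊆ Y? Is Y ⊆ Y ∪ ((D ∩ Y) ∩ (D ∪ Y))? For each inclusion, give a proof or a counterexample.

Both inclusions hold.

Forward inclusion. Let x ∈ Y ∪ ((D ∩ Y) ∩ (D ∪ Y)). Then either x ∈ Y and x ∉ D; or x ∈ Y ∩ D. In each case x ∈ Y, so Y ∪ ((D ∩ Y) ∩ (D ∪ Y)) ⊆ Y.

Reverse inclusion. Let x ∈ Y. Then either x ∈ Y and x ∉ D; or x ∈ Y ∩ D. In each case x ∈ Y ∪ ((D ∩ Y) ∩ (D ∪ Y)), so Y ⊆ Y ∪ ((D ∩ Y) ∩ (D ∪ Y)).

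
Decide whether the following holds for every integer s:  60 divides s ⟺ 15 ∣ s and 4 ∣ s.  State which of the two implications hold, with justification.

[⇒] If 60 ∣ s, write s = 60q. Since 60 = 4·15, s = 15·(4q), so 15 ∣ s; and since 60 = 15·4, s = 4·(15q), so 4 ∣ s.

[⇐] Suppose 15 ∣ s and 4 ∣ s. Any common multiple of 15 and 4 is a multiple of their lcm; here gcd(15, 4) = 1, so lcm(15, 4) = 15·4 = 60, so 60 ∣ s.

Both directions hold.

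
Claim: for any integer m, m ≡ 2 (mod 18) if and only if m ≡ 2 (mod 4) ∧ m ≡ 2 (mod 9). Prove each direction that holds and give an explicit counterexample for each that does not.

(→) This fails: m = 20 gives 20 ≡ 2 (mod 18) but 20 ≡ 0 (mod 4), so the conjunction on the right does not hold.

(←) Conversely, if m ≡ 2 (mod 4) and m ≡ 2 (mod 9), then by the Chinese remainder theorem m ≡ 2 (mod 36). Since 2 ≡ 2 (mod 18) and 18 ∣ 36, we get m ≡ 2 (mod 18).

Only the reverse direction holds.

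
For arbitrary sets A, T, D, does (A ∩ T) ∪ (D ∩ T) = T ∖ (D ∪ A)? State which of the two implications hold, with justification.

(⟹) This inclusion fails. Take A = {1}, T = {1}, D = ∅; then 1 ∈ (A ∩ T) ∪ (D ∩ T) but 1 ∉ T ∖ (D ∪ A).

(⟸) This inclusion fails. Take A = ∅, T = {1}, D = ∅; then 1 ∈ T ∖ (D ∪ A) but 1 ∉ (A ∩ T) ∪ (D ∩ T).

Neither inclusion holds.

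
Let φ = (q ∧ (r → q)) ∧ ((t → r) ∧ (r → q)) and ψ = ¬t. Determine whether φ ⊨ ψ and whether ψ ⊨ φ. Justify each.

(⇒) fails and (⇐) fails.

Forward direction. This fails. Under q = T, t = T, r = T, the left side is true but the right side is false.

Converse. This fails. Under q = F, t = F, r = F, the left side is false but the right side is true.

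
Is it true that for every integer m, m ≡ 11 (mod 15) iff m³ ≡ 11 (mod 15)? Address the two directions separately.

(⟹) Suppose m ≡ 11 (mod 15). Write m = 15j + 11. Then (15j + 11)³ = 3375j³ + 7425j² + 5445j + 1331 = 15(225j³ + 495j² + 363j + 88) + 11, so m³ ≡ 11 (mod 15).

(⟸) Conversely, suppose m³ ≡ 11 (mod 15). The only residue r in {0, …, 14} with r³ ≡ 11 (mod 15) is r = 11, so m ≡ 11 (mod 15).

Both directions hold.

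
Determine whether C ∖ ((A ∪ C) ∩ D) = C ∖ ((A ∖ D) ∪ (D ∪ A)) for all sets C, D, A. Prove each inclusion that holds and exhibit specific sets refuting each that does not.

Only the reverse inclusion holds.

Forward inclusion. This inclusion fails. Take C = {1}, D = ∅, A = {1}; then 1 ∈ C ∖ ((A ∪ C) ∩ D) but 1 ∉ C ∖ ((A ∖ D) ∪ (D ∪ A)).

Reverse inclusion. Let x ∈ C ∖ ((A ∖ D) ∪ (D ∪ A)). Then x ∈ C and x ∉ D, A, from which x ∈ C ∖ ((A ∪ C) ∩ D).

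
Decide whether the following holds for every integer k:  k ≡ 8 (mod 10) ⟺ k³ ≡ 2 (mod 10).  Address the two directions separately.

Converse. Suppose k³ ≡ 2 (mod 10). The only residue r in {0, …, 9} with r³ ≡ 2 (mod 10) is r = 8, so k ≡ 8 (mod 10).

Forward direction. Suppose k ≡ 8 (mod 10). Write k = 10j + 8. Then (10j + 8)³ = 1000j³ + 2400j² + 1920j + 512 = 10(100j³ + 240j² + 192j + 51) + 2, so k³ ≡ 2 (mod 10).

Both implications hold.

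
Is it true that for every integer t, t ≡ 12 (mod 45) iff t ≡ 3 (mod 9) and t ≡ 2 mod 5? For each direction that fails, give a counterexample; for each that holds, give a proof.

Equivalent; both directions hold.

(⟹) Suppose t ≡ 12 (mod 45); write t = 45j + 12. Since 9 ∣ 45, reducing mod 9 gives t ≡ 12 ≡ 3 (mod 9); since 5 ∣ 45, reducing mod 5 gives t ≡ 12 ≡ 2 (mod 5).

(⟸) Conversely, if t ≡ 3 (mod 9) and t ≡ 2 (mod 5), then by the Chinese remainder theorem t ≡ 12 (mod 45). This is exactly t ≡ 12 (mod 45).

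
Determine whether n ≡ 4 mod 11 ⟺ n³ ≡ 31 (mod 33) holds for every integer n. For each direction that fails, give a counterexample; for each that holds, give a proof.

Only the converse holds.

Converse. The residues r modulo 33 with r³ ≡ 31 (mod 33) are exactly {4}, and each is ≡ 4 (mod 11).

Forward direction. This fails: take n = 15. Then 15 ≡ 4 (mod 11), but 15³ = 3375 ≡ 9 (mod 33), not 31.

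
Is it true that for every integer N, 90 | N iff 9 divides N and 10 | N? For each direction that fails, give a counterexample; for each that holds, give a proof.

(⇒) If 90 ∣ N, write N = 90q. Since 90 = 10·9, N = 9·(10q), so 9 ∣ N; and since 90 = 9·10, N = 10·(9q), so 10 ∣ N.

(⇐) Suppose 9 ∣ N and 10 ∣ N. Any common multiple of 9 and 10 is a multiple of their lcm; here gcd(9, 10) = 1, so lcm(9, 10) = 9·10 = 90, so 90 ∣ N.

Both implications hold.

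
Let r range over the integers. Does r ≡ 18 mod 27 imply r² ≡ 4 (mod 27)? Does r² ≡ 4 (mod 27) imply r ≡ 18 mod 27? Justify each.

Forward direction. This fails: take r = 18. Then 18 ≡ 18 (mod 27), but 18² = 324 ≡ 0 (mod 27), not 4.

Converse. This fails: take r = 2. Then 2² = 4 ≡ 4 (mod 27), yet 2 ≡ 2 (mod 27), not 18.

Both directions fail.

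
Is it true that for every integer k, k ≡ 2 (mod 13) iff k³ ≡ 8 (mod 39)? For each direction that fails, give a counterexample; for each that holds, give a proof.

(⟹) This fails: take k = 15. Then 15 ≡ 2 (mod 13), but 15³ = 3375 ≡ 21 (mod 39), not 8.

(⟸) This fails: take k = 5. Then 5³ = 125 ≡ 8 (mod 39), yet 5 ≡ 5 (mod 13), not 2.

(⇒) fails and (⇐) fails.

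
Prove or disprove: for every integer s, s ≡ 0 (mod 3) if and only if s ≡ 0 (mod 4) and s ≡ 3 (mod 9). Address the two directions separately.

The forward direction fails; the converse holds.

[⇒] This fails: s = 0 gives 0 ≡ 0 (mod 3) but 0 ≡ 0 (mod 9), so the conjunction on the right does not hold.

[⇐] Conversely, if s ≡ 0 (mod 4) and s ≡ 3 (mod 9), then by the Chinese remainder theorem s ≡ 12 (mod 36). Since 12 ≡ 0 (mod 3) and 3 ∣ 36, we get s ≡ 0 (mod 3).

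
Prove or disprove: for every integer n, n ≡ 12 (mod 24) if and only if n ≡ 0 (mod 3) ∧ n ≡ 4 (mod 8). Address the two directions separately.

Both directions hold; the statement is true.

(⇒) Suppose n ≡ 12 (mod 24); write n = 24j + 12. Since 3 ∣ 24, reducing mod 3 gives n ≡ 12 ≡ 0 (mod 3); since 8 ∣ 24, reducing mod 8 gives n ≡ 12 ≡ 4 (mod 8).

(⇐) Conversely, if n ≡ 0 (mod 3) and n ≡ 4 (mod 8), then by the Chinese remainder theorem n ≡ 12 (mod 24). This is exactly n ≡ 12 (mod 24).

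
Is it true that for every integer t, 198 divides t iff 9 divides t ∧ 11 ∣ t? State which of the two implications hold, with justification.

(⟹) If 198 ∣ t, write t = 198q. Since 198 = 22·9, t = 9·(22q), so 9 ∣ t; and since 198 = 18·11, t = 11·(18q), so 11 ∣ t.

(⟸) This fails: take t = 99. Both 9 ∣ 99 and 11 ∣ 99, yet 99 is not a multiple of 198 (since 99 = 0·198 + 99), so 198 ∤ 99.

The forward direction holds; the converse fails.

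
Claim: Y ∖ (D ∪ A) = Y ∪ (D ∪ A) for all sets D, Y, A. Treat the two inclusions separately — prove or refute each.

(⊆) holds; (⊇) fails.

(⊆) Let x ∈ Y ∖ (D ∪ A). Then x ∈ Y and x ∉ D, A, from which x ∈ Y ∪ (D ∪ A).

(⊇) This inclusion fails. Take D = {1}, Y = ∅, A = ∅; then 1 ∈ Y ∪ (D ∪ A) but 1 ∉ Y ∖ (D ∪ A).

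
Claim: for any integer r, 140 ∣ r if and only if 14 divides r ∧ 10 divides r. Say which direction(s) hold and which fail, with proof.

Not equivalent: only (⇒) holds.

(⟹) If 140 ∣ r, write r = 140q. Since 140 = 10·14, r = 14·(10q), so 14 ∣ r; and since 140 = 14·10, r = 10·(14q), so 10 ∣ r.

(⟸) This fails: take r = 70. Both 14 ∣ 70 and 10 ∣ 70, yet 70 is not a multiple of 140 (since 70 = 0·140 + 70), so 140 ∤ 70.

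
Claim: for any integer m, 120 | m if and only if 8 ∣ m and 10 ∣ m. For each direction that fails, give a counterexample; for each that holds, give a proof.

Only the forward implication holds.

(⟹) If 120 ∣ m, write m = 120q. Since 120 = 15·8, m = 8·(15q), so 8 ∣ m; and since 120 = 12·10, m = 10·(12q), so 10 ∣ m.

(⟸) This fails: take m = 40. Both 8 ∣ 40 and 10 ∣ 40, yet 40 is not a multiple of 120 (since 40 = 0·120 + 40), so 120 ∤ 40.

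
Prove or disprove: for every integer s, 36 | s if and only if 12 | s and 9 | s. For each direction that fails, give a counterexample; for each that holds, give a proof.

Forward direction. If 36 ∣ s, write s = 36q. Since 36 = 3·12, s = 12·(3q), so 12 ∣ s; and since 36 = 4·9, s = 9·(4q), so 9 ∣ s.

Converse. Suppose 12 ∣ s and 9 ∣ s. Any common multiple of 12 and 9 is a multiple of their lcm; here lcm(12, 9) = 12·9/gcd(12, 9) = 108/3 = 36, so 36 ∣ s.

The biconditional holds.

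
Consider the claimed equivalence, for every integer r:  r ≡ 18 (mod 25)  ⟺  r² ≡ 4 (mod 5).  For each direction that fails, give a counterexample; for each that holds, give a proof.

(⇒) holds; (⇐) fails.

[⇒] Suppose r ≡ 18 (mod 25). Then r² ≡ 18² = 324 (mod 25), and since 5 ∣ 25, also r² ≡ 4 (mod 5).

[⇐] This fails: take r = 2. Then 2² = 4 ≡ 4 (mod 5), yet 2 ≡ 2 (mod 25), not 18.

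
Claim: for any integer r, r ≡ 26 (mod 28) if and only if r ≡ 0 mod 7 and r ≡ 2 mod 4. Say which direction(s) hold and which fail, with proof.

Both directions fail.

(⇒) This fails: r = 26 gives 26 ≡ 26 (mod 28) but 26 ≡ 5 (mod 7), so the conjunction on the right does not hold.

(⇐) This fails: r = 14 satisfies both congruences on the right (14 ≡ 0 mod 7 and 14 ≡ 2 mod 4) yet 14 ≡ 14 (mod 28), not 26.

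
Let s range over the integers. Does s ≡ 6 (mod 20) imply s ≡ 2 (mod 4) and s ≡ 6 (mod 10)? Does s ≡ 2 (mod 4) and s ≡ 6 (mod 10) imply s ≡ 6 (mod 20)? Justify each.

(⇐) If s ≡ 2 (mod 4) and s ≡ 6 (mod 10), then by the Chinese remainder theorem s ≡ 6 (mod 20). This is exactly s ≡ 6 (mod 20).

(⇒) Suppose s ≡ 6 (mod 20); write s = 20j + 6. Since 4 ∣ 20, reducing mod 4 gives s ≡ 6 ≡ 2 (mod 4); since 10 ∣ 20, reducing mod 10 gives s ≡ 6 (mod 10).

Both implications hold.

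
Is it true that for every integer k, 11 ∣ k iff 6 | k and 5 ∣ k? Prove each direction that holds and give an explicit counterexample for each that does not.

Neither direction holds.

(⟹) This fails: take k = 11. Certainly 11 ∣ 11, but 6 ∤ 11.

(⟸) This fails: take k = 30. Both 6 ∣ 30 and 5 ∣ 30, yet 30 is not a multiple of 11 (since 30 = 2·11 + 8), so 11 ∤ 30.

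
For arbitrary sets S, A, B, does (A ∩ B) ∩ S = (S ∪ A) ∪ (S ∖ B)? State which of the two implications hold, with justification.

Forward inclusion. Let x ∈ (A ∩ B) ∩ S. Then x ∈ S ∩ A ∩ B, from which x ∈ (S ∪ A) ∪ (S ∖ B).

Reverse inclusion. This inclusion fails. Take S = {1}, A = ∅, B = ∅; then 1 ∈ (S ∪ A) ∪ (S ∖ B) but 1 ∉ (A ∩ B) ∩ S.

(⊆) holds; (⊇) fails.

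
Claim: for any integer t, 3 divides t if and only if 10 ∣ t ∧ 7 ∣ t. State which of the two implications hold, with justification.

Forward direction. This fails: take t = 3. Certainly 3 ∣ 3, but 10 ∤ 3.

Converse. This fails: take t = 70. Both 10 ∣ 70 and 7 ∣ 70, yet 70 is not a multiple of 3 (since 70 = 23·3 + 1), so 3 ∤ 70.

Neither direction holds.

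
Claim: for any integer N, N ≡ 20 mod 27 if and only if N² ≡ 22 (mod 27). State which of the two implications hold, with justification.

[⇒] Suppose N ≡ 20 mod 27. Write N = 27j + 20. Then (27j + 20)² = 729j² + 1080j + 400 = 27(27j² + 40j + 14) + 22, so N² ≡ 22 (mod 27).

[⇐] This fails: take N = 7. Then 7² = 49 ≡ 22 (mod 27), yet 7 ≡ 7 (mod 27), not 20.

Not equivalent: only (⇒) holds.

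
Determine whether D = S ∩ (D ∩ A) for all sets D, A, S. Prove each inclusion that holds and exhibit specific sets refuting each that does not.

The sets are not equal: only the reverse inclusion holds.

(⟹) This inclusion fails. Take D = {1}, A = ∅, S = ∅; then 1 ∈ D but 1 ∉ S ∩ (D ∩ A).

(⟸) Let x ∈ S ∩ (D ∩ A). Then x ∈ D ∩ A ∩ S, from which x ∈ D.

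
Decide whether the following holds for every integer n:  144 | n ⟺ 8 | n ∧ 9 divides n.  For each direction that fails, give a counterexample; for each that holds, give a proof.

The forward direction holds; the converse fails.

(⟹) If 144 ∣ n, write n = 144q. Since 144 = 18·8, n = 8·(18q), so 8 ∣ n; and since 144 = 16·9, n = 9·(16q), so 9 ∣ n.

(⟸) This fails: take n = 72. Both 8 ∣ 72 and 9 ∣ 72, yet 72 is not a multiple of 144 (since 72 = 0·144 + 72), so 144 ∤ 72.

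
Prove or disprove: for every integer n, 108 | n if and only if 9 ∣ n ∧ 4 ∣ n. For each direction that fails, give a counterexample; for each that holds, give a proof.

(⟸) This fails: take n = 36. Both 9 ∣ 36 and 4 ∣ 36, yet 36 is not a multiple of 108 (since 36 = 0·108 + 36), so 108 ∤ 36.

(⟹) If 108 ∣ n, write n = 108q. Since 108 = 12·9, n = 9·(12q), so 9 ∣ n; and since 108 = 27·4, n = 4·(27q), so 4 ∣ n.

The forward direction holds; the converse fails.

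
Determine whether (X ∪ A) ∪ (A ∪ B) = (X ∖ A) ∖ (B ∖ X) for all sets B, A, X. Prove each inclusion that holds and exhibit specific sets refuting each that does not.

The sets are not equal: only the reverse inclusion holds.

(⊆) This inclusion fails. Take B = {1}, A = ∅, X = ∅; then 1 ∈ (X ∪ A) ∪ (A ∪ B) but 1 ∉ (X ∖ A) ∖ (B ∖ X).

(⊇) Let x ∈ (X ∖ A) ∖ (B ∖ X). Then either x ∈ X and x ∉ B, A; or x ∈ B ∩ X and x ∉ A. In each case x ∈ (X ∪ A) ∪ (A ∪ B), so (X ∖ A) ∖ (B ∖ X) ⊆ (X ∪ A) ∪ (A ∪ B).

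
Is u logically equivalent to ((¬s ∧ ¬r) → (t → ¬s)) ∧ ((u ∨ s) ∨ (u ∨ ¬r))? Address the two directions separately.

Not equivalent: only (⇒) holds.

(⟹) Assume the antecedent. If u is true, the consequent reduces to true regardless of the other variables. If u is false, the antecedent cannot hold. Either way the consequent holds.

(⟸) This fails. Under t = F, r = F, u = F, s = F, the left side is false but the right side is true.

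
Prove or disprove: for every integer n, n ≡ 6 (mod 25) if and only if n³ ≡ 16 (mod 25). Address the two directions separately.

Both implications hold.

(⇒) Suppose n ≡ 6 (mod 25). Write n = 25j + 6. Then (25j + 6)³ = 15625j³ + 11250j² + 2700j + 216 = 25(625j³ + 450j² + 108j + 8) + 16, so n³ ≡ 16 (mod 25).

(⇐) Conversely, suppose n³ ≡ 16 (mod 25). The only residue r in {0, …, 24} with r³ ≡ 16 (mod 25) is r = 6, so n ≡ 6 (mod 25).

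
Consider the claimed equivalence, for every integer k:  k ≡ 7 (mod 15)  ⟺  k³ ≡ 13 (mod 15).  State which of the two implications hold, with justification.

Forward direction. Suppose k ≡ 7 (mod 15). Write k = 15j + 7. Then (15j + 7)³ = 3375j³ + 4725j² + 2205j + 343 = 15(225j³ + 315j² + 147j + 22) + 13, so k³ ≡ 13 (mod 15).

Converse. Suppose k³ ≡ 13 (mod 15). The only residue r in {0, …, 14} with r³ ≡ 13 (mod 15) is r = 7, so k ≡ 7 (mod 15).

Both directions hold; the statement is true.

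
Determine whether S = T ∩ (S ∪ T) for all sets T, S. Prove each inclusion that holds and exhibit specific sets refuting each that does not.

Forward inclusion. This inclusion fails. Take T = ∅, S = {1}; then 1 ∈ S but 1 ∉ T ∩ (S ∪ T).

Reverse inclusion. This inclusion fails. Take T = {1}, S = ∅; then 1 ∈ T ∩ (S ∪ T) but 1 ∉ S.

(⊆) fails and (⊇) fails.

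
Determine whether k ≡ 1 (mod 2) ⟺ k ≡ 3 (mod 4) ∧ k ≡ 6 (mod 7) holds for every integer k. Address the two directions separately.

(⇒) This fails: k = 1 gives 1 ≡ 1 (mod 2) but 1 ≡ 1 (mod 4), so the conjunction on the right does not hold.

(⇐) Conversely, if k ≡ 3 (mod 4) and k ≡ 6 (mod 7), then by the Chinese remainder theorem k ≡ 27 (mod 28). Since 27 ≡ 1 (mod 2) and 2 ∣ 28, we get k ≡ 1 (mod 2).

The forward direction fails; the converse holds.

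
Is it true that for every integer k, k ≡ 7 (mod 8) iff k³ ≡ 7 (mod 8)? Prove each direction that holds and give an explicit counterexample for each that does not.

The biconditional holds.

(⟹) Suppose k ≡ 7 (mod 8). Write k = 8j + 7. Then (8j + 7)³ = 512j³ + 1344j² + 1176j + 343 = 8(64j³ + 168j² + 147j + 42) + 7, so k³ ≡ 7 (mod 8).

(⟸) Conversely, suppose k³ ≡ 7 (mod 8). The only residue r in {0, …, 7} with r³ ≡ 7 (mod 8) is r = 7, so k ≡ 7 (mod 8).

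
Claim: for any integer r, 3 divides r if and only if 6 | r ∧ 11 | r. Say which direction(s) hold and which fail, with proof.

(⇒) This fails: take r = 3. Certainly 3 ∣ 3, but 6 ∤ 3.

(⇐) Suppose 6 ∣ r and 11 ∣ r. Any common multiple of 6 and 11 is a multiple of their lcm; here gcd(6, 11) = 1, so lcm(6, 11) = 6·11 = 66, so 66 ∣ r. Since 3 ∣ 66, it follows that 3 ∣ r.

Only the reverse direction holds.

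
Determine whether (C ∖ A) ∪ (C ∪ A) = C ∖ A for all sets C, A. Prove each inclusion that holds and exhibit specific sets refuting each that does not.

(⊆) This inclusion fails. Take C = ∅, A = {1}; then 1 ∈ (C ∖ A) ∪ (C ∪ A) but 1 ∉ C ∖ A.

(⊇) Let x ∈ C ∖ A. Then x ∈ C and x ∉ A, from which x ∈ (C ∖ A) ∪ (C ∪ A).

The sets are not equal: only the reverse inclusion holds.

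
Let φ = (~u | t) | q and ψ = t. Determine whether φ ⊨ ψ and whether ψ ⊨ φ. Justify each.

(→) This fails. Under t = F, u = F, q = F, the left side is true but the right side is false.

(←) Assume the antecedent. If t is true, (~u | t) | q reduces to true regardless of the other variables. If t is false, the antecedent cannot hold. Either way (~u | t) | q holds.

Not equivalent: only (⇐) holds.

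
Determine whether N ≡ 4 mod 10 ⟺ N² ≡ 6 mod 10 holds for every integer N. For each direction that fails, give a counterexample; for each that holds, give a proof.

(→) Suppose N ≡ 4 mod 10. Write N = 10j + 4. Then (10j + 4)² = 100j² + 80j + 16 = 10(10j² + 8j + 1) + 6, so N² ≡ 6 (mod 10).

(←) This fails: take N = 6. Then 6² = 36 ≡ 6 (mod 10), yet 6 ≡ 6 (mod 10), not 4.

Only the forward direction holds.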